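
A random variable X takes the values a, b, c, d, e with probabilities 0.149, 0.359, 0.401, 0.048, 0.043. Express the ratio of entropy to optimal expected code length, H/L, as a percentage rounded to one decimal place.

Entropy H = −Σ p log₂ p ≈ 1.8740 bits.
Huffman merges: 43/1000+6/125→91/1000; 91/1000+149/1000→6/25; 6/25+359/1000→599/1000; 401/1000+599/1000→1. L = 193/100 ≈ 1.9300.
Efficiency = H/L = 1.8740/1.9300 = 97.1%.

97.1%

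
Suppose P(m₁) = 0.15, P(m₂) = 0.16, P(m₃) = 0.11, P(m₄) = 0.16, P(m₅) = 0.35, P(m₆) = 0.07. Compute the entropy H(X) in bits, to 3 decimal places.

2.406 bits

H = −Σ pᵢ log₂ pᵢ.
−0.15·log₂(0.15) = 0.4105
−0.16·log₂(0.16) = 0.4230
−0.11·log₂(0.11) = 0.3503
−0.16·log₂(0.16) = 0.4230
−0.35·log₂(0.35) = 0.5301
−0.07·log₂(0.07) = 0.2686
Sum ≈ 2.4055 → 2.406 bits.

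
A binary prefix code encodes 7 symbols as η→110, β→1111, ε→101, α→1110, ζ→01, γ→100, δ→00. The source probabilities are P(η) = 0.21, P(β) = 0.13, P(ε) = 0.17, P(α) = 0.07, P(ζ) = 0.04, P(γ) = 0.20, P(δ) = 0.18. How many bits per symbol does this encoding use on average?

L̄ = Σ pᵢ·ℓᵢ = 0.21·3 + 0.13·4 + 0.17·3 + 0.07·4 + 0.04·2 + 0.20·3 + 0.18·2 = 2.98 bits/symbol.

2.98 bits/symbol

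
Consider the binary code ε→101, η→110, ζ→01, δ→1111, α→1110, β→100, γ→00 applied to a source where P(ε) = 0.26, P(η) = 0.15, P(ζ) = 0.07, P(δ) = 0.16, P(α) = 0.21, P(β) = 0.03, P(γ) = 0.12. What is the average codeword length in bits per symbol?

3.18 bits/symbol

L̄ = Σ pᵢ·ℓᵢ = 0.26·3 + 0.15·3 + 0.07·2 + 0.16·4 + 0.21·4 + 0.03·3 + 0.12·2 = 3.18 bits/symbol.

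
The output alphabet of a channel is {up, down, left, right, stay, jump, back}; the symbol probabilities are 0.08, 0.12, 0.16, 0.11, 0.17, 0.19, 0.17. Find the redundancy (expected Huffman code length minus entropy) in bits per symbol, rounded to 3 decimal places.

Entropy H = −Σ p log₂ p ≈ 2.7563 bits.
Huffman merges: 2/25+11/100→19/100; 3/25+4/25→7/25; 17/100+17/100→17/50; 19/100+19/100→19/50; 7/25+17/50→31/50; 19/50+31/50→1. L = 281/100 ≈ 2.8100.
L − H = 2.8100 − 2.7563 = 0.054 bits.

0.054 bits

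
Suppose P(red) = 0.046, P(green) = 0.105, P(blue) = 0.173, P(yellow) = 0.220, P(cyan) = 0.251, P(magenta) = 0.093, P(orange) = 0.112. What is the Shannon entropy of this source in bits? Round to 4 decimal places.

H = −Σ pᵢ log₂ pᵢ.
−0.046·log₂(0.046) = 0.2043
−0.105·log₂(0.105) = 0.3414
−0.173·log₂(0.173) = 0.4379
−0.220·log₂(0.220) = 0.4806
−0.251·log₂(0.251) = 0.5006
−0.093·log₂(0.093) = 0.3187
−0.112·log₂(0.112) = 0.3537
Sum ≈ 2.6372 → 2.6372 bits.

2.6372 bits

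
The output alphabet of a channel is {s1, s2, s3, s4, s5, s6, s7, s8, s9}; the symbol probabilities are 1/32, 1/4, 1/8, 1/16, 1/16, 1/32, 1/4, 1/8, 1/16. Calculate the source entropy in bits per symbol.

2.8125 bits

Each probability is a power of 1/2, so log₂(1/p) is an integer.
H = Σ p·log₂(1/p) = 1/32·5 + 1/4·2 + 1/8·3 + 1/16·4 + 1/16·4 + 1/32·5 + 1/4·2 + 1/8·3 + 1/16·4 = 2.8125 bits.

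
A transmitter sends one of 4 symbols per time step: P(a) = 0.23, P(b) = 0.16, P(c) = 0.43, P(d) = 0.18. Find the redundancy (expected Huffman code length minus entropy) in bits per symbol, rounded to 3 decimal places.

Entropy H = −Σ p log₂ p ≈ 1.8796 bits.
Huffman merges: 4/25+9/50→17/50; 23/100+17/50→57/100; 43/100+57/100→1. L = 191/100 ≈ 1.9100.
L − H = 1.9100 − 1.8796 = 0.030 bits.

0.030 bits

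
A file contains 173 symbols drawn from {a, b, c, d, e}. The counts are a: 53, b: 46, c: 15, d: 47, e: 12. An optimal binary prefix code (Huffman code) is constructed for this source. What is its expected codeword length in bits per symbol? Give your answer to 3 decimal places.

2.156 bits/symbol

Probabilities are the counts divided by 173.
Repeatedly combine the two least-probable nodes; the expected code length is the sum of the merged weights.
merge 12/173 + 15/173 → 27/173
merge 27/173 + 46/173 → 73/173
merge 47/173 + 53/173 → 100/173
merge 73/173 + 100/173 → 1
L = 27/173 + 73/173 + 100/173 + 1 = 373/173 ≈ 2.156 bits/symbol.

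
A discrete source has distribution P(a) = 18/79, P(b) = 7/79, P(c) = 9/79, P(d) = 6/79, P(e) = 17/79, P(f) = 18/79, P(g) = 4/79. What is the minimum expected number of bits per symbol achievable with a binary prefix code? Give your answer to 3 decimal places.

Repeatedly combine the two least-probable nodes; the expected code length is the sum of the merged weights.
merge 4/79 + 6/79 → 10/79
merge 7/79 + 9/79 → 16/79
merge 10/79 + 16/79 → 26/79
merge 17/79 + 18/79 → 35/79
merge 18/79 + 26/79 → 44/79
merge 35/79 + 44/79 → 1
L = 10/79 + 16/79 + 26/79 + 35/79 + 44/79 + 1 = 210/79 ≈ 2.658 bits/symbol.

2.658 bits/symbol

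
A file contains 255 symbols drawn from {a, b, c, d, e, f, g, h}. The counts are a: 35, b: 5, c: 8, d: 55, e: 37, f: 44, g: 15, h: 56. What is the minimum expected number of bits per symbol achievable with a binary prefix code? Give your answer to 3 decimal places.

2.725 bits/symbol

Probabilities are the counts divided by 255.
Repeatedly combine the two least-probable nodes; the expected code length is the sum of the merged weights.
merge 1/51 + 8/255 → 13/255
merge 13/255 + 1/17 → 28/255
merge 28/255 + 7/51 → 21/85
merge 37/255 + 44/255 → 27/85
merge 11/51 + 56/255 → 37/85
merge 21/85 + 27/85 → 48/85
merge 37/85 + 48/85 → 1
L = 13/255 + 28/255 + 21/85 + 27/85 + 37/85 + 48/85 + 1 = 139/51 ≈ 2.725 bits/symbol.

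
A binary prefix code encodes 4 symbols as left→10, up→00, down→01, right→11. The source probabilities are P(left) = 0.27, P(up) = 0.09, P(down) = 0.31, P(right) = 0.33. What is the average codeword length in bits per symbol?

L̄ = Σ pᵢ·ℓᵢ = 0.27·2 + 0.09·2 + 0.31·2 + 0.33·2 = 2 bits/symbol.

2 bits/symbol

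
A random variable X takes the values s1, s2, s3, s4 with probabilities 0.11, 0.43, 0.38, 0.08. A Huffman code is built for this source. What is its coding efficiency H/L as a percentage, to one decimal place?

Entropy H = −Σ p log₂ p ≈ 1.6958 bits.
Huffman merges: 2/25+11/100→19/100; 19/100+19/50→57/100; 43/100+57/100→1. L = 44/25 ≈ 1.7600.
Efficiency = H/L = 1.6958/1.7600 = 96.4%.

96.4%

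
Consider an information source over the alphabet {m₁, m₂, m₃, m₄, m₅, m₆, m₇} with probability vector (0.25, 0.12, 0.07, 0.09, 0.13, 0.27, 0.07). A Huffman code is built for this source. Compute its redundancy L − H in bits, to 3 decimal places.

Entropy H = −Σ p log₂ p ≈ 2.6095 bits.
Huffman merges: 7/100+7/100→7/50; 9/100+3/25→21/100; 13/100+7/50→27/100; 21/100+1/4→23/50; 27/100+27/100→27/50; 23/50+27/50→1. L = 131/50 ≈ 2.6200.
L − H = 2.6200 − 2.6095 = 0.011 bits.

0.011 bits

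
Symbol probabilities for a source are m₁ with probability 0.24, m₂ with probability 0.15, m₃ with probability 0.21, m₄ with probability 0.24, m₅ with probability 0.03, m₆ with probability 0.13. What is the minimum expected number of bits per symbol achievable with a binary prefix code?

Repeatedly combine the two least-probable nodes; the expected code length is the sum of the merged weights.
merge 3/100 + 13/100 → 4/25
merge 3/20 + 4/25 → 31/100
merge 21/100 + 6/25 → 9/20
merge 6/25 + 31/100 → 11/20
merge 9/20 + 11/20 → 1
L = 4/25 + 31/100 + 9/20 + 11/20 + 1 = 247/100 = 2.47 bits/symbol.

2.47 bits/symbol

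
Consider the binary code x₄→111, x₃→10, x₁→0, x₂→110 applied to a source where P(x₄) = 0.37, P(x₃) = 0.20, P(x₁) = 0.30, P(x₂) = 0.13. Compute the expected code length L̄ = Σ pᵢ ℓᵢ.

L̄ = Σ pᵢ·ℓᵢ = 0.37·3 + 0.20·2 + 0.30·1 + 0.13·3 = 2.2 bits/symbol.

2.2 bits/symbol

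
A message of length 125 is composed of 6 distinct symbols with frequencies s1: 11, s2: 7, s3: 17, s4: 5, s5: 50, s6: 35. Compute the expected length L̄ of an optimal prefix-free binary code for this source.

Probabilities are the counts divided by 125.
Repeatedly combine the two least-probable nodes; the expected code length is the sum of the merged weights.
merge 1/25 + 7/125 → 12/125
merge 11/125 + 12/125 → 23/125
merge 17/125 + 23/125 → 8/25
merge 7/25 + 8/25 → 3/5
merge 2/5 + 3/5 → 1
L = 12/125 + 23/125 + 8/25 + 3/5 + 1 = 11/5 = 2.2 bits/symbol.

2.2 bits/symbol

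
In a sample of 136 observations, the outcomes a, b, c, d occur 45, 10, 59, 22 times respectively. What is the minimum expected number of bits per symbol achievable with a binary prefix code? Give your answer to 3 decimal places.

1.801 bits/symbol

Probabilities are the counts divided by 136.
Repeatedly combine the two least-probable nodes; the expected code length is the sum of the merged weights.
merge 5/68 + 11/68 → 4/17
merge 4/17 + 45/136 → 77/136
merge 59/136 + 77/136 → 1
L = 4/17 + 77/136 + 1 = 245/136 ≈ 1.801 bits/symbol.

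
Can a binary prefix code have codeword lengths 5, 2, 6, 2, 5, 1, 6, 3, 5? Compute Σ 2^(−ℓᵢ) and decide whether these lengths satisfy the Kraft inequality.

With common denominator 2^6 = 64: Σ 2^(−ℓᵢ) = 2/64 + 16/64 + 1/64 + 16/64 + 2/64 + 32/64 + 1/64 + 8/64 + 2/64 = 80/64 = 1.25.
Kraft's inequality requires Σ ≤ 1; here Σ = 1.25 > 1, so no such prefix code exists.

1.25; no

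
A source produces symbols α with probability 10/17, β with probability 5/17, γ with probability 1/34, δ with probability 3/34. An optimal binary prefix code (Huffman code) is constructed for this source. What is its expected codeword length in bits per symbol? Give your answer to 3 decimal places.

1.529 bits/symbol

Repeatedly combine the two least-probable nodes; the expected code length is the sum of the merged weights.
merge 1/34 + 3/34 → 2/17
merge 2/17 + 5/17 → 7/17
merge 7/17 + 10/17 → 1
L = 2/17 + 7/17 + 1 = 26/17 ≈ 1.529 bits/symbol.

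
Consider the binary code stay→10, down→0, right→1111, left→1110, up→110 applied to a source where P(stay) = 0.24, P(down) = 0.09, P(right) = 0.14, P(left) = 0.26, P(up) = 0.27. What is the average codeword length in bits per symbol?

2.98 bits/symbol

L̄ = Σ pᵢ·ℓᵢ = 0.24·2 + 0.09·1 + 0.14·4 + 0.26·4 + 0.27·3 = 2.98 bits/symbol.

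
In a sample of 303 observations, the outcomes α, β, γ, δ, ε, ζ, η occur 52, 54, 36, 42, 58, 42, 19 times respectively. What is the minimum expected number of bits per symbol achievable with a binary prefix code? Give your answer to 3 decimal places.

2.809 bits/symbol

Probabilities are the counts divided by 303.
Repeatedly combine the two least-probable nodes; the expected code length is the sum of the merged weights.
merge 19/303 + 12/101 → 55/303
merge 14/101 + 14/101 → 28/101
merge 52/303 + 18/101 → 106/303
merge 55/303 + 58/303 → 113/303
merge 28/101 + 106/303 → 190/303
merge 113/303 + 190/303 → 1
L = 55/303 + 28/101 + 106/303 + 113/303 + 190/303 + 1 = 851/303 ≈ 2.809 bits/symbol.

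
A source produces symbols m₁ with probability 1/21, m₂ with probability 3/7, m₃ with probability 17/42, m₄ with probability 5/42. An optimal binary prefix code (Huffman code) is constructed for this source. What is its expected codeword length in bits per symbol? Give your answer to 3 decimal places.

1.738 bits/symbol

Repeatedly combine the two least-probable nodes; the expected code length is the sum of the merged weights.
merge 1/21 + 5/42 → 1/6
merge 1/6 + 17/42 → 4/7
merge 3/7 + 4/7 → 1
L = 1/6 + 4/7 + 1 = 73/42 ≈ 1.738 bits/symbol.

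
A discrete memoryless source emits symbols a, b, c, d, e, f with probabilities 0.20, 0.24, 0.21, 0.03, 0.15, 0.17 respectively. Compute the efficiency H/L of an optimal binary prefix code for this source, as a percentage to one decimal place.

Entropy H = −Σ p log₂ p ≈ 2.4282 bits.
Huffman merges: 3/100+3/20→9/50; 17/100+9/50→7/20; 1/5+21/100→41/100; 6/25+7/20→59/100; 41/100+59/100→1. L = 253/100 ≈ 2.5300.
Efficiency = H/L = 2.4282/2.5300 = 96.0%.

96.0%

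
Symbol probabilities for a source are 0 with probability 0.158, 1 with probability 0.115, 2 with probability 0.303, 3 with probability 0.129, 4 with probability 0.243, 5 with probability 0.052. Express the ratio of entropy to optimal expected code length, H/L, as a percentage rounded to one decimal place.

97.8%

Entropy H = −Σ p log₂ p ≈ 2.4003 bits.
Huffman merges: 13/250+23/200→167/1000; 129/1000+79/500→287/1000; 167/1000+243/1000→41/100; 287/1000+303/1000→59/100; 41/100+59/100→1. L = 1227/500 ≈ 2.4540.
Efficiency = H/L = 2.4003/2.4540 = 97.8%.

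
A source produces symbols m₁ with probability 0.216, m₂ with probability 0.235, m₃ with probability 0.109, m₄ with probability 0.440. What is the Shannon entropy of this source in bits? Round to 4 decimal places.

1.8382 bits

H = −Σ pᵢ log₂ pᵢ.
−0.216·log₂(0.216) = 0.4776
−0.235·log₂(0.235) = 0.4910
−0.109·log₂(0.109) = 0.3485
−0.440·log₂(0.440) = 0.5211
Sum ≈ 1.8382 → 1.8382 bits.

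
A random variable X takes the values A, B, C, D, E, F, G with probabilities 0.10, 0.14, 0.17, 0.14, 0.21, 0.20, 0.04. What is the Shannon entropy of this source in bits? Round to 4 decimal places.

2.6840 bits

H = −Σ pᵢ log₂ pᵢ.
−0.10·log₂(0.10) = 0.3322
−0.14·log₂(0.14) = 0.3971
−0.17·log₂(0.17) = 0.4346
−0.14·log₂(0.14) = 0.3971
−0.21·log₂(0.21) = 0.4728
−0.20·log₂(0.20) = 0.4644
−0.04·log₂(0.04) = 0.1858
Sum ≈ 2.6840 → 2.6840 bits.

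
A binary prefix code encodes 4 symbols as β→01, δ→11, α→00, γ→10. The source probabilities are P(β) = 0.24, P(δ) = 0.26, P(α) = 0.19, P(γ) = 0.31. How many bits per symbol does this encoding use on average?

L̄ = Σ pᵢ·ℓᵢ = 0.24·2 + 0.26·2 + 0.19·2 + 0.31·2 = 2 bits/symbol.

2 bits/symbol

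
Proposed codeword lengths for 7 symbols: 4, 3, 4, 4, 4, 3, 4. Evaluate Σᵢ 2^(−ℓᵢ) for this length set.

With common denominator 2^4 = 16: Σ 2^(−ℓᵢ) = 1/16 + 2/16 + 1/16 + 1/16 + 1/16 + 2/16 + 1/16 = 9/16 = 0.5625.

0.5625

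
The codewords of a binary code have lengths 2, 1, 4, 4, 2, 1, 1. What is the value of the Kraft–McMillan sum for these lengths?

With common denominator 2^4 = 16: Σ 2^(−ℓᵢ) = 4/16 + 8/16 + 1/16 + 1/16 + 4/16 + 8/16 + 8/16 = 34/16 = 2.125.

2.125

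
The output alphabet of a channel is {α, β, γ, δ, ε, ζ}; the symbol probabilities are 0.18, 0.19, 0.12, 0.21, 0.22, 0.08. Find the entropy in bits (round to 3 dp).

H = −Σ pᵢ log₂ pᵢ.
−0.18·log₂(0.18) = 0.4453
−0.19·log₂(0.19) = 0.4552
−0.12·log₂(0.12) = 0.3671
−0.21·log₂(0.21) = 0.4728
−0.22·log₂(0.22) = 0.4806
−0.08·log₂(0.08) = 0.2915
Sum ≈ 2.5125 → 2.513 bits.

2.513 bits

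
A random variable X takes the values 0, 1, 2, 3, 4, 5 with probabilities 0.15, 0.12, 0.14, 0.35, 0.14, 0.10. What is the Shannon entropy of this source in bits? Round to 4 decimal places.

H = −Σ pᵢ log₂ pᵢ.
−0.15·log₂(0.15) = 0.4105
−0.12·log₂(0.12) = 0.3671
−0.14·log₂(0.14) = 0.3971
−0.35·log₂(0.35) = 0.5301
−0.14·log₂(0.14) = 0.3971
−0.10·log₂(0.10) = 0.3322
Sum ≈ 2.4341 → 2.4341 bits.

2.4341 bits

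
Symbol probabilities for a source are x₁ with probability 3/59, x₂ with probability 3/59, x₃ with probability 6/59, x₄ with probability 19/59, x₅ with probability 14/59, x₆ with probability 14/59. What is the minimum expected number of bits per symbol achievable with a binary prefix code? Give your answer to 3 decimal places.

Repeatedly combine the two least-probable nodes; the expected code length is the sum of the merged weights.
merge 3/59 + 3/59 → 6/59
merge 6/59 + 6/59 → 12/59
merge 12/59 + 14/59 → 26/59
merge 14/59 + 19/59 → 33/59
merge 26/59 + 33/59 → 1
L = 6/59 + 12/59 + 26/59 + 33/59 + 1 = 136/59 ≈ 2.305 bits/symbol.

2.305 bits/symbol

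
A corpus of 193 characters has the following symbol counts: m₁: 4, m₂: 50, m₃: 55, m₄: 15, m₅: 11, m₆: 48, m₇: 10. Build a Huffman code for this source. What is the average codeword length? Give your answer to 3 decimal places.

Probabilities are the counts divided by 193.
Repeatedly combine the two least-probable nodes; the expected code length is the sum of the merged weights.
merge 4/193 + 10/193 → 14/193
merge 11/193 + 14/193 → 25/193
merge 15/193 + 25/193 → 40/193
merge 40/193 + 48/193 → 88/193
merge 50/193 + 55/193 → 105/193
merge 88/193 + 105/193 → 1
L = 14/193 + 25/193 + 40/193 + 88/193 + 105/193 + 1 = 465/193 ≈ 2.409 bits/symbol.

2.409 bits/symbol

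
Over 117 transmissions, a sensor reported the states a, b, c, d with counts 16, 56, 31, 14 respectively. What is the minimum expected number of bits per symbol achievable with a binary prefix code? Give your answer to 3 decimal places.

1.778 bits/symbol

Probabilities are the counts divided by 117.
Repeatedly combine the two least-probable nodes; the expected code length is the sum of the merged weights.
merge 14/117 + 16/117 → 10/39
merge 10/39 + 31/117 → 61/117
merge 56/117 + 61/117 → 1
L = 10/39 + 61/117 + 1 = 16/9 ≈ 1.778 bits/symbol.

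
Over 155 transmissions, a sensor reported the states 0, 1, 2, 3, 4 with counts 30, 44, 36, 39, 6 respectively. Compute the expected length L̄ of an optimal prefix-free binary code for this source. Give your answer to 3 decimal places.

2.232 bits/symbol

Probabilities are the counts divided by 155.
Repeatedly combine the two least-probable nodes; the expected code length is the sum of the merged weights.
merge 6/155 + 6/31 → 36/155
merge 36/155 + 36/155 → 72/155
merge 39/155 + 44/155 → 83/155
merge 72/155 + 83/155 → 1
L = 36/155 + 72/155 + 83/155 + 1 = 346/155 ≈ 2.232 bits/symbol.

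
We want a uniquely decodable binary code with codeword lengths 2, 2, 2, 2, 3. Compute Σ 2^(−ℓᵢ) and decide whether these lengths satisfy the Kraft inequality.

1.125; no

With common denominator 2^3 = 8: Σ 2^(−ℓᵢ) = 2/8 + 2/8 + 2/8 + 2/8 + 1/8 = 9/8 = 1.125.
Kraft's inequality requires Σ ≤ 1; here Σ = 1.125 > 1, so no such prefix code exists.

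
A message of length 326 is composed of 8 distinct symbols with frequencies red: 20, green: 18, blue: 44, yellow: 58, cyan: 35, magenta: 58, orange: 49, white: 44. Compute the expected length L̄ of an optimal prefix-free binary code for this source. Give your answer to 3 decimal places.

Probabilities are the counts divided by 326.
Repeatedly combine the two least-probable nodes; the expected code length is the sum of the merged weights.
merge 9/163 + 10/163 → 19/163
merge 35/326 + 19/163 → 73/326
merge 22/163 + 22/163 → 44/163
merge 49/326 + 29/163 → 107/326
merge 29/163 + 73/326 → 131/326
merge 44/163 + 107/326 → 195/326
merge 131/326 + 195/326 → 1
L = 19/163 + 73/326 + 44/163 + 107/326 + 131/326 + 195/326 + 1 = 479/163 ≈ 2.939 bits/symbol.

2.939 bits/symbol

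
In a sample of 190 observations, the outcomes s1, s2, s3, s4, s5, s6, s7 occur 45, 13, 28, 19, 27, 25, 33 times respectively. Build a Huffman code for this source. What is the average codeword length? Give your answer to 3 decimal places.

2.758 bits/symbol

Probabilities are the counts divided by 190.
Repeatedly combine the two least-probable nodes; the expected code length is the sum of the merged weights.
merge 13/190 + 1/10 → 16/95
merge 5/38 + 27/190 → 26/95
merge 14/95 + 16/95 → 6/19
merge 33/190 + 9/38 → 39/95
merge 26/95 + 6/19 → 56/95
merge 39/95 + 56/95 → 1
L = 16/95 + 26/95 + 6/19 + 39/95 + 56/95 + 1 = 262/95 ≈ 2.758 bits/symbol.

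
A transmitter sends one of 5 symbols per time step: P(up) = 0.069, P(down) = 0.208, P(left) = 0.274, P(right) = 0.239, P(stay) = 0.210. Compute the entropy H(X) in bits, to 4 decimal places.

H = −Σ pᵢ log₂ pᵢ.
−0.069·log₂(0.069) = 0.2662
−0.208·log₂(0.208) = 0.4712
−0.274·log₂(0.274) = 0.5118
−0.239·log₂(0.239) = 0.4935
−0.210·log₂(0.210) = 0.4728
Sum ≈ 2.2154 → 2.2154 bits.

2.2154 bits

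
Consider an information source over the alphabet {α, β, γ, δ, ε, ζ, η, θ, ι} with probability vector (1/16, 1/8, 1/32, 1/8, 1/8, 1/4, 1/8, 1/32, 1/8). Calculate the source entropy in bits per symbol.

Each probability is a power of 1/2, so log₂(1/p) is an integer.
H = Σ p·log₂(1/p) = 1/16·4 + 1/8·3 + 1/32·5 + 1/8·3 + 1/8·3 + 1/4·2 + 1/8·3 + 1/32·5 + 1/8·3 = 2.9375 bits.

2.9375 bits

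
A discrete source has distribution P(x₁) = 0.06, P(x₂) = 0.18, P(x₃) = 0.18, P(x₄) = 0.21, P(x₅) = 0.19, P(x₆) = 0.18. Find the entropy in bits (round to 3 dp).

2.508 bits

H = −Σ pᵢ log₂ pᵢ.
−0.06·log₂(0.06) = 0.2435
−0.18·log₂(0.18) = 0.4453
−0.18·log₂(0.18) = 0.4453
−0.21·log₂(0.21) = 0.4728
−0.19·log₂(0.19) = 0.4552
−0.18·log₂(0.18) = 0.4453
Sum ≈ 2.5075 → 2.508 bits.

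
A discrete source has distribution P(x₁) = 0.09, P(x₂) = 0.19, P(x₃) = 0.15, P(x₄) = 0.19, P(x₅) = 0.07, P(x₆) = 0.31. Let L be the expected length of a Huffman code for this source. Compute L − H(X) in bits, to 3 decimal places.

0.044 bits

Entropy H = −Σ p log₂ p ≈ 2.4260 bits.
Huffman merges: 7/100+9/100→4/25; 3/20+4/25→31/100; 19/100+19/100→19/50; 31/100+31/100→31/50; 19/50+31/50→1. L = 247/100 ≈ 2.4700.
L − H = 2.4700 − 2.4260 = 0.044 bits.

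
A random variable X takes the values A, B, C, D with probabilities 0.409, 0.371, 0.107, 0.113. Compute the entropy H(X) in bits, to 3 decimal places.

H = −Σ pᵢ log₂ pᵢ.
−0.409·log₂(0.409) = 0.5275
−0.371·log₂(0.371) = 0.5307
−0.107·log₂(0.107) = 0.3450
−0.113·log₂(0.113) = 0.3555
Sum ≈ 1.7587 → 1.759 bits.

1.759 bits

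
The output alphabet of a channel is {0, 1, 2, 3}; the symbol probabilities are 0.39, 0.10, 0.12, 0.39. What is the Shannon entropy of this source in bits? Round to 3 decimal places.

1.759 bits

H = −Σ pᵢ log₂ pᵢ.
−0.39·log₂(0.39) = 0.5298
−0.10·log₂(0.10) = 0.3322
−0.12·log₂(0.12) = 0.3671
−0.39·log₂(0.39) = 0.5298
Sum ≈ 1.7589 → 1.759 bits.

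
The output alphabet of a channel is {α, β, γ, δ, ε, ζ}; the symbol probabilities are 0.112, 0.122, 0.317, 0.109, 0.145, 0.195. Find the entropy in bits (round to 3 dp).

H = −Σ pᵢ log₂ pᵢ.
−0.112·log₂(0.112) = 0.3537
−0.122·log₂(0.122) = 0.3703
−0.317·log₂(0.317) = 0.5254
−0.109·log₂(0.109) = 0.3485
−0.145·log₂(0.145) = 0.4040
−0.195·log₂(0.195) = 0.4599
Sum ≈ 2.4618 → 2.462 bits.

2.462 bits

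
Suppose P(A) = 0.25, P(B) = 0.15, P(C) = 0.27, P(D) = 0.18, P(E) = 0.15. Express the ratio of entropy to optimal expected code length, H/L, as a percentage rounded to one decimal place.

99.0%

Entropy H = −Σ p log₂ p ≈ 2.2764 bits.
Huffman merges: 3/20+3/20→3/10; 9/50+1/4→43/100; 27/100+3/10→57/100; 43/100+57/100→1. L = 23/10 ≈ 2.3000.
Efficiency = H/L = 2.2764/2.3000 = 99.0%.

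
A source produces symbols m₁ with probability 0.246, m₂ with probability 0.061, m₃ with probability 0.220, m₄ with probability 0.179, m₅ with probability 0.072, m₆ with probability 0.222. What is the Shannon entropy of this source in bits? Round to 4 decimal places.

2.4241 bits

H = −Σ pᵢ log₂ pᵢ.
−0.246·log₂(0.246) = 0.4977
−0.061·log₂(0.061) = 0.2461
−0.220·log₂(0.220) = 0.4806
−0.179·log₂(0.179) = 0.4443
−0.072·log₂(0.072) = 0.2733
−0.222·log₂(0.222) = 0.4820
Sum ≈ 2.4241 → 2.4241 bits.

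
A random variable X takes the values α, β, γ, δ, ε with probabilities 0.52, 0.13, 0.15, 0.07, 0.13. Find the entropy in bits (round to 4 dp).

H = −Σ pᵢ log₂ pᵢ.
−0.52·log₂(0.52) = 0.4906
−0.13·log₂(0.13) = 0.3826
−0.15·log₂(0.15) = 0.4105
−0.07·log₂(0.07) = 0.2686
−0.13·log₂(0.13) = 0.3826
Sum ≈ 1.9350 → 1.9350 bits.

1.9350 bits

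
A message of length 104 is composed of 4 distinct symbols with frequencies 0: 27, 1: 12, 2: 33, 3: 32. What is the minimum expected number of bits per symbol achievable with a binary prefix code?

2 bits/symbol

Probabilities are the counts divided by 104.
Repeatedly combine the two least-probable nodes; the expected code length is the sum of the merged weights.
merge 3/26 + 27/104 → 3/8
merge 4/13 + 33/104 → 5/8
merge 3/8 + 5/8 → 1
L = 3/8 + 5/8 + 1 = 2 bits/symbol.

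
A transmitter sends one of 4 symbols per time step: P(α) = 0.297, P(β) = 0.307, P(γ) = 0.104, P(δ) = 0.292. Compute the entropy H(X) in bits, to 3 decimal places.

H = −Σ pᵢ log₂ pᵢ.
−0.297·log₂(0.297) = 0.5202
−0.307·log₂(0.307) = 0.5230
−0.104·log₂(0.104) = 0.3396
−0.292·log₂(0.292) = 0.5186
Sum ≈ 1.9014 → 1.901 bits.

1.901 bits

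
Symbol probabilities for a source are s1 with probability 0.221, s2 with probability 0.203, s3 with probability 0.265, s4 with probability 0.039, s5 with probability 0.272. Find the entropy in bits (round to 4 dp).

H = −Σ pᵢ log₂ pᵢ.
−0.221·log₂(0.221) = 0.4813
−0.203·log₂(0.203) = 0.4670
−0.265·log₂(0.265) = 0.5077
−0.039·log₂(0.039) = 0.1825
−0.272·log₂(0.272) = 0.5109
Sum ≈ 2.1495 → 2.1495 bits.

2.1495 bits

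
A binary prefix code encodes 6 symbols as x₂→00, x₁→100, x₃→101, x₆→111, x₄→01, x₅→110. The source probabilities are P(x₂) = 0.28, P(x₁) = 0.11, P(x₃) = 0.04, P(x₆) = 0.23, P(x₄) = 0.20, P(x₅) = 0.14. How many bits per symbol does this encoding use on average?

2.52 bits/symbol

L̄ = Σ pᵢ·ℓᵢ = 0.28·2 + 0.11·3 + 0.04·3 + 0.23·3 + 0.20·2 + 0.14·3 = 2.52 bits/symbol.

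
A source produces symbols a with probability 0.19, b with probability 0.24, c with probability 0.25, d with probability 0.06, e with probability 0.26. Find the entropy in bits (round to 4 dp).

H = −Σ pᵢ log₂ pᵢ.
−0.19·log₂(0.19) = 0.4552
−0.24·log₂(0.24) = 0.4941
−0.25·log₂(0.25) = 0.5000
−0.06·log₂(0.06) = 0.2435
−0.26·log₂(0.26) = 0.5053
Sum ≈ 2.1982 → 2.1982 bits.

2.1982 bits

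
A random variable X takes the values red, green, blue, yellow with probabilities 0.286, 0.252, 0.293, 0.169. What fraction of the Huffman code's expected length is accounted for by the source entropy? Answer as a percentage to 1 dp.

98.5%

Entropy H = −Σ p log₂ p ≈ 1.9700 bits.
Huffman merges: 169/1000+63/250→421/1000; 143/500+293/1000→579/1000; 421/1000+579/1000→1. L = 2 ≈ 2.0000.
Efficiency = H/L = 1.9700/2.0000 = 98.5%.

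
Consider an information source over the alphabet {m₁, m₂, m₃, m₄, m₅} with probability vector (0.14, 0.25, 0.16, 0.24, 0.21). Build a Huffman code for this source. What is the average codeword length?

2.3 bits/symbol

Repeatedly combine the two least-probable nodes; the expected code length is the sum of the merged weights.
merge 7/50 + 4/25 → 3/10
merge 21/100 + 6/25 → 9/20
merge 1/4 + 3/10 → 11/20
merge 9/20 + 11/20 → 1
L = 3/10 + 9/20 + 11/20 + 1 = 23/10 = 2.3 bits/symbol.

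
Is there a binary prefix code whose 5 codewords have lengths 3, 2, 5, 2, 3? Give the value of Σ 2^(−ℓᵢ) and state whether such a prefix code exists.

0.78125; yes

With common denominator 2^5 = 32: Σ 2^(−ℓᵢ) = 4/32 + 8/32 + 1/32 + 8/32 + 4/32 = 25/32 = 0.78125.
Kraft's inequality requires Σ ≤ 1; here Σ = 0.78125 ≤ 1, so such a prefix code exists.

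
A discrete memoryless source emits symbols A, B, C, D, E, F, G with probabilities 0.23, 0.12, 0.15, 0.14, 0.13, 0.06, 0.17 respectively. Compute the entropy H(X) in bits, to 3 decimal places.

H = −Σ pᵢ log₂ pᵢ.
−0.23·log₂(0.23) = 0.4877
−0.12·log₂(0.12) = 0.3671
−0.15·log₂(0.15) = 0.4105
−0.14·log₂(0.14) = 0.3971
−0.13·log₂(0.13) = 0.3826
−0.06·log₂(0.06) = 0.2435
−0.17·log₂(0.17) = 0.4346
Sum ≈ 2.7232 → 2.723 bits.

2.723 bits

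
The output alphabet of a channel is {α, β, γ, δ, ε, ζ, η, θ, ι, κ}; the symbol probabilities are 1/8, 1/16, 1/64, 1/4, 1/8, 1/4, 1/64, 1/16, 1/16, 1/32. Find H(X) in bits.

Each probability is a power of 1/2, so log₂(1/p) is an integer.
H = Σ p·log₂(1/p) = 1/8·3 + 1/16·4 + 1/64·6 + 1/4·2 + 1/8·3 + 1/4·2 + 1/64·6 + 1/16·4 + 1/16·4 + 1/32·5 = 2.84375 bits.

2.84375 bits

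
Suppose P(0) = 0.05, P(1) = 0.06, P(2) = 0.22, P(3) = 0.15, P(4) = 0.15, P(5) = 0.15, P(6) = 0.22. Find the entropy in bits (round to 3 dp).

H = −Σ pᵢ log₂ pᵢ.
−0.05·log₂(0.05) = 0.2161
−0.06·log₂(0.06) = 0.2435
−0.22·log₂(0.22) = 0.4806
−0.15·log₂(0.15) = 0.4105
−0.15·log₂(0.15) = 0.4105
−0.15·log₂(0.15) = 0.4105
−0.22·log₂(0.22) = 0.4806
Sum ≈ 2.6524 → 2.652 bits.

2.652 bits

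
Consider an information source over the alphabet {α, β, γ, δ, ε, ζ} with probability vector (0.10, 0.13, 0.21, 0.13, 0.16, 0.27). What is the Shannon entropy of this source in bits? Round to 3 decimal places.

H = −Σ pᵢ log₂ pᵢ.
−0.10·log₂(0.10) = 0.3322
−0.13·log₂(0.13) = 0.3826
−0.21·log₂(0.21) = 0.4728
−0.13·log₂(0.13) = 0.3826
−0.16·log₂(0.16) = 0.4230
−0.27·log₂(0.27) = 0.5100
Sum ≈ 2.5033 → 2.503 bits.

2.503 bits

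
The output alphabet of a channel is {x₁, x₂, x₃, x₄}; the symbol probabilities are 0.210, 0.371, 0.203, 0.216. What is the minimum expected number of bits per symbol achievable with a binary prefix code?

Repeatedly combine the two least-probable nodes; the expected code length is the sum of the merged weights.
merge 203/1000 + 21/100 → 413/1000
merge 27/125 + 371/1000 → 587/1000
merge 413/1000 + 587/1000 → 1
L = 413/1000 + 587/1000 + 1 = 2 bits/symbol.

2 bits/symbol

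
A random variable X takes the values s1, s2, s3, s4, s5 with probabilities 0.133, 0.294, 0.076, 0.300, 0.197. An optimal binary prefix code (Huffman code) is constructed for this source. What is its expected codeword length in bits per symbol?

2.209 bits/symbol

Repeatedly combine the two least-probable nodes; the expected code length is the sum of the merged weights.
merge 19/250 + 133/1000 → 209/1000
merge 197/1000 + 209/1000 → 203/500
merge 147/500 + 3/10 → 297/500
merge 203/500 + 297/500 → 1
L = 209/1000 + 203/500 + 297/500 + 1 = 2209/1000 = 2.209 bits/symbol.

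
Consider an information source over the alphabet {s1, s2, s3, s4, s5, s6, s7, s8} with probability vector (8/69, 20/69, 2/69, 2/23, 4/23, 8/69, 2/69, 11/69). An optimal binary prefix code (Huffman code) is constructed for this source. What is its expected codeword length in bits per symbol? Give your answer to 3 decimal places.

Repeatedly combine the two least-probable nodes; the expected code length is the sum of the merged weights.
merge 2/69 + 2/69 → 4/69
merge 4/69 + 2/23 → 10/69
merge 8/69 + 8/69 → 16/69
merge 10/69 + 11/69 → 7/23
merge 4/23 + 16/69 → 28/69
merge 20/69 + 7/23 → 41/69
merge 28/69 + 41/69 → 1
L = 4/69 + 10/69 + 16/69 + 7/23 + 28/69 + 41/69 + 1 = 63/23 ≈ 2.739 bits/symbol.

2.739 bits/symbol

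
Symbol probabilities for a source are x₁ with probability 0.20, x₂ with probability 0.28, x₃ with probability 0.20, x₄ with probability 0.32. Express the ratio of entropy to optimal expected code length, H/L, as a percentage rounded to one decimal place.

98.5%

Entropy H = −Σ p log₂ p ≈ 1.9690 bits.
Huffman merges: 1/5+1/5→2/5; 7/25+8/25→3/5; 2/5+3/5→1. L = 2 ≈ 2.0000.
Efficiency = H/L = 1.9690/2.0000 = 98.5%.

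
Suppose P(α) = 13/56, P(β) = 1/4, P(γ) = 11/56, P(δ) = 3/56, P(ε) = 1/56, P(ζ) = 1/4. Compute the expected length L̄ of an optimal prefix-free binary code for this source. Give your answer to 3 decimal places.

Repeatedly combine the two least-probable nodes; the expected code length is the sum of the merged weights.
merge 1/56 + 3/56 → 1/14
merge 1/14 + 11/56 → 15/56
merge 13/56 + 1/4 → 27/56
merge 1/4 + 15/56 → 29/56
merge 27/56 + 29/56 → 1
L = 1/14 + 15/56 + 27/56 + 29/56 + 1 = 131/56 ≈ 2.339 bits/symbol.

2.339 bits/symbol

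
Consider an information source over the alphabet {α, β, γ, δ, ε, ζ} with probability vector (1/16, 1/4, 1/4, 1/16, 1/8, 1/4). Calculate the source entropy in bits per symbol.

Each probability is a power of 1/2, so log₂(1/p) is an integer.
H = Σ p·log₂(1/p) = 1/16·4 + 1/4·2 + 1/4·2 + 1/16·4 + 1/8·3 + 1/4·2 = 2.375 bits.

2.375 bits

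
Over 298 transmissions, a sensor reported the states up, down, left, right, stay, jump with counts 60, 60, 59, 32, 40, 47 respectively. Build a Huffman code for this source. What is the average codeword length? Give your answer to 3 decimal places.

2.597 bits/symbol

Probabilities are the counts divided by 298.
Repeatedly combine the two least-probable nodes; the expected code length is the sum of the merged weights.
merge 16/149 + 20/149 → 36/149
merge 47/298 + 59/298 → 53/149
merge 30/149 + 30/149 → 60/149
merge 36/149 + 53/149 → 89/149
merge 60/149 + 89/149 → 1
L = 36/149 + 53/149 + 60/149 + 89/149 + 1 = 387/149 ≈ 2.597 bits/symbol.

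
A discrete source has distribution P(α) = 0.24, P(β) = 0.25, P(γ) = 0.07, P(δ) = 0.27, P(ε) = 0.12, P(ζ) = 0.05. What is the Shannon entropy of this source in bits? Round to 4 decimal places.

H = −Σ pᵢ log₂ pᵢ.
−0.24·log₂(0.24) = 0.4941
−0.25·log₂(0.25) = 0.5000
−0.07·log₂(0.07) = 0.2686
−0.27·log₂(0.27) = 0.5100
−0.12·log₂(0.12) = 0.3671
−0.05·log₂(0.05) = 0.2161
Sum ≈ 2.3559 → 2.3559 bits.

2.3559 bits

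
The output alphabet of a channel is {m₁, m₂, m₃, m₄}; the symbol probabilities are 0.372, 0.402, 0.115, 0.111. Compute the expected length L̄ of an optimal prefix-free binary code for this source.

1.824 bits/symbol

Repeatedly combine the two least-probable nodes; the expected code length is the sum of the merged weights.
merge 111/1000 + 23/200 → 113/500
merge 113/500 + 93/250 → 299/500
merge 201/500 + 299/500 → 1
L = 113/500 + 299/500 + 1 = 228/125 = 1.824 bits/symbol.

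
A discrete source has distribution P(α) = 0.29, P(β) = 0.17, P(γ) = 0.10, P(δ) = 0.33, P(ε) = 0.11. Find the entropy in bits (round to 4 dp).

H = −Σ pᵢ log₂ pᵢ.
−0.29·log₂(0.29) = 0.5179
−0.17·log₂(0.17) = 0.4346
−0.10·log₂(0.10) = 0.3322
−0.33·log₂(0.33) = 0.5278
−0.11·log₂(0.11) = 0.3503
Sum ≈ 2.1628 → 2.1628 bits.

2.1628 bits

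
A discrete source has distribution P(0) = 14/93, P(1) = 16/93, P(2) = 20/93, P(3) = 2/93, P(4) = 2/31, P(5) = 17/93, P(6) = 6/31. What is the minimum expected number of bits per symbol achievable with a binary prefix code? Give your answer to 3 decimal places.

2.677 bits/symbol

Repeatedly combine the two least-probable nodes; the expected code length is the sum of the merged weights.
merge 2/93 + 2/31 → 8/93
merge 8/93 + 14/93 → 22/93
merge 16/93 + 17/93 → 11/31
merge 6/31 + 20/93 → 38/93
merge 22/93 + 11/31 → 55/93
merge 38/93 + 55/93 → 1
L = 8/93 + 22/93 + 11/31 + 38/93 + 55/93 + 1 = 83/31 ≈ 2.677 bits/symbol.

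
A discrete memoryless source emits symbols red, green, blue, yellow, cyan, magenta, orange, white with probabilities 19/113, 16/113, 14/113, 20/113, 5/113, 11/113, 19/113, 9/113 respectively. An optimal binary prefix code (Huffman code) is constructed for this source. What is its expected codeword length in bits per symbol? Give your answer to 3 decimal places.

Repeatedly combine the two least-probable nodes; the expected code length is the sum of the merged weights.
merge 5/113 + 9/113 → 14/113
merge 11/113 + 14/113 → 25/113
merge 14/113 + 16/113 → 30/113
merge 19/113 + 19/113 → 38/113
merge 20/113 + 25/113 → 45/113
merge 30/113 + 38/113 → 68/113
merge 45/113 + 68/113 → 1
L = 14/113 + 25/113 + 30/113 + 38/113 + 45/113 + 68/113 + 1 = 333/113 ≈ 2.947 bits/symbol.

2.947 bits/symbol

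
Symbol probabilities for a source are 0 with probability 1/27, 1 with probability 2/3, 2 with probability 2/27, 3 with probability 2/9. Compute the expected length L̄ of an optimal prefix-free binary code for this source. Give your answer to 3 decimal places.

1.444 bits/symbol

Repeatedly combine the two least-probable nodes; the expected code length is the sum of the merged weights.
merge 1/27 + 2/27 → 1/9
merge 1/9 + 2/9 → 1/3
merge 1/3 + 2/3 → 1
L = 1/9 + 1/3 + 1 = 13/9 ≈ 1.444 bits/symbol.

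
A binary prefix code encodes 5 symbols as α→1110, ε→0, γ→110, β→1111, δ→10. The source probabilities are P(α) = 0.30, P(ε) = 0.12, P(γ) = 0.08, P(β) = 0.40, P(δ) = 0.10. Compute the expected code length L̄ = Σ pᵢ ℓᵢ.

3.36 bits/symbol

L̄ = Σ pᵢ·ℓᵢ = 0.30·4 + 0.12·1 + 0.08·3 + 0.40·4 + 0.10·2 = 3.36 bits/symbol.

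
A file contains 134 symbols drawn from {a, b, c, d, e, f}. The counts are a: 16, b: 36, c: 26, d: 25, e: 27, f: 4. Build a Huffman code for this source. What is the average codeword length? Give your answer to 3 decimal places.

Probabilities are the counts divided by 134.
Repeatedly combine the two least-probable nodes; the expected code length is the sum of the merged weights.
merge 2/67 + 8/67 → 10/67
merge 10/67 + 25/134 → 45/134
merge 13/67 + 27/134 → 53/134
merge 18/67 + 45/134 → 81/134
merge 53/134 + 81/134 → 1
L = 10/67 + 45/134 + 53/134 + 81/134 + 1 = 333/134 ≈ 2.485 bits/symbol.

2.485 bits/symbol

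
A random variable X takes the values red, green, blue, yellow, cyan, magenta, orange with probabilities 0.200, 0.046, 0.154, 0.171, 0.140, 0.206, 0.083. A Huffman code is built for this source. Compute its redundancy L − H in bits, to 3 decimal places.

Entropy H = −Σ p log₂ p ≈ 2.6847 bits.
Huffman merges: 23/500+83/1000→129/1000; 129/1000+7/50→269/1000; 77/500+171/1000→13/40; 1/5+103/500→203/500; 269/1000+13/40→297/500; 203/500+297/500→1. L = 2723/1000 ≈ 2.7230.
L − H = 2.7230 − 2.6847 = 0.038 bits.

0.038 bits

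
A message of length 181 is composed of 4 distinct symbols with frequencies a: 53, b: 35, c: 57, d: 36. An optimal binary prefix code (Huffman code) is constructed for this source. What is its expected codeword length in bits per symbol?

2 bits/symbol

Probabilities are the counts divided by 181.
Repeatedly combine the two least-probable nodes; the expected code length is the sum of the merged weights.
merge 35/181 + 36/181 → 71/181
merge 53/181 + 57/181 → 110/181
merge 71/181 + 110/181 → 1
L = 71/181 + 110/181 + 1 = 2 bits/symbol.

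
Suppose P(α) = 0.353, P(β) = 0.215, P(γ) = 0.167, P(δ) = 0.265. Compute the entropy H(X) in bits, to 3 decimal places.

H = −Σ pᵢ log₂ pᵢ.
−0.353·log₂(0.353) = 0.5303
−0.215·log₂(0.215) = 0.4768
−0.167·log₂(0.167) = 0.4312
−0.265·log₂(0.265) = 0.5077
Sum ≈ 1.9460 → 1.946 bits.

1.946 bits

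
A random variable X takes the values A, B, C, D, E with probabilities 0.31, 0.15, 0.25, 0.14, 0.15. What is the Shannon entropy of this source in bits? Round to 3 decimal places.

2.242 bits

H = −Σ pᵢ log₂ pᵢ.
−0.31·log₂(0.31) = 0.5238
−0.15·log₂(0.15) = 0.4105
−0.25·log₂(0.25) = 0.5000
−0.14·log₂(0.14) = 0.3971
−0.15·log₂(0.15) = 0.4105
Sum ≈ 2.2420 → 2.242 bits.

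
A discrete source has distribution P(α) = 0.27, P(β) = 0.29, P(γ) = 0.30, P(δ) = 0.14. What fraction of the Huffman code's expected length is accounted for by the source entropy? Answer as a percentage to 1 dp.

Entropy H = −Σ p log₂ p ≈ 1.9461 bits.
Huffman merges: 7/50+27/100→41/100; 29/100+3/10→59/100; 41/100+59/100→1. L = 2 ≈ 2.0000.
Efficiency = H/L = 1.9461/2.0000 = 97.3%.

97.3%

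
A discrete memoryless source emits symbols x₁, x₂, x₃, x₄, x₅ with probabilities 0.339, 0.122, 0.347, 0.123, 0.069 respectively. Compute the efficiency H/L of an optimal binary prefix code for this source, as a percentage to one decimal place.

95.8%

Entropy H = −Σ p log₂ p ≈ 2.0672 bits.
Huffman merges: 69/1000+61/500→191/1000; 123/1000+191/1000→157/500; 157/500+339/1000→653/1000; 347/1000+653/1000→1. L = 1079/500 ≈ 2.1580.
Efficiency = H/L = 2.0672/2.1580 = 95.8%.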